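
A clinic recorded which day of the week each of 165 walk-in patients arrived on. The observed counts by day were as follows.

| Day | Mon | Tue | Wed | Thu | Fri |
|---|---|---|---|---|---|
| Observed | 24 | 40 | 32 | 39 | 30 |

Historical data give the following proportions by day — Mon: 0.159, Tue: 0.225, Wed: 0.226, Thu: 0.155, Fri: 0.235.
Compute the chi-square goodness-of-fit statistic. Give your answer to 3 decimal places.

10.196

Expected counts E_i = n·p_i: 165×0.159 = 26.235, 165×0.225 = 37.125, 165×0.226 = 37.29, 165×0.155 = 25.575, 165×0.235 = 38.775.
cat         O        E   (O−E)²/E
Mon        24   26.235     0.1904
Tue        40   37.125     0.2226
Wed        32    37.29     0.7504
Thu        39   25.575     7.0471
Fri        30   38.775     1.9858
Sum = 10.196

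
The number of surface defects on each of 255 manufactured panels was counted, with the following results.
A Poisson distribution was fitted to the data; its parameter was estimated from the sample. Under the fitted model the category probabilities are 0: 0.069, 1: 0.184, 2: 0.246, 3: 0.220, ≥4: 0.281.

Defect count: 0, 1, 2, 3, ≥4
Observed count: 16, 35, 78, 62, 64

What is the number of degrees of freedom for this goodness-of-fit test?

There are k = 5 categories and 1 parameter estimated from the data, so df = 5 − 1 − 1 = 3.

3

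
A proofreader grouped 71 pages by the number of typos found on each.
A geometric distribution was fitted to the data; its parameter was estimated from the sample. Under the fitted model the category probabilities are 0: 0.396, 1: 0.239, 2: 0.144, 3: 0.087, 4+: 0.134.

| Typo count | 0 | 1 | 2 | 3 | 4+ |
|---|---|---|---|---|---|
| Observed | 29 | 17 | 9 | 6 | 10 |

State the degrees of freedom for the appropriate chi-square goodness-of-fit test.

3

There are k = 5 categories and 1 parameter estimated from the data, so df = 5 − 1 − 1 = 3.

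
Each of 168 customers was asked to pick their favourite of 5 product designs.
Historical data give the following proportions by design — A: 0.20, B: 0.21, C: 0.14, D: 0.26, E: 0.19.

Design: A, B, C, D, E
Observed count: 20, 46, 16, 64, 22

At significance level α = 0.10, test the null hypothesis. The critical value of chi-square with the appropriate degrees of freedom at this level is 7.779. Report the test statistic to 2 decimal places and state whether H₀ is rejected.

23.70; reject

Expected counts E_i = n·p_i: 168×0.20 = 33.6, 168×0.21 = 35.28, 168×0.14 = 23.52, 168×0.26 = 43.68, 168×0.19 = 31.92.
A: (20 − 33.6)²/33.6 = 184.96/33.6 = 5.505
B: (46 − 35.28)²/35.28 = 114.9184/35.28 = 3.257
C: (16 − 23.52)²/23.52 = 56.5504/23.52 = 2.404
D: (64 − 43.68)²/43.68 = 412.9024/43.68 = 9.453
E: (22 − 31.92)²/31.92 = 98.4064/31.92 = 3.083
Sum = 23.70
df = 4. Since 23.70 > 7.779, we reject H₀.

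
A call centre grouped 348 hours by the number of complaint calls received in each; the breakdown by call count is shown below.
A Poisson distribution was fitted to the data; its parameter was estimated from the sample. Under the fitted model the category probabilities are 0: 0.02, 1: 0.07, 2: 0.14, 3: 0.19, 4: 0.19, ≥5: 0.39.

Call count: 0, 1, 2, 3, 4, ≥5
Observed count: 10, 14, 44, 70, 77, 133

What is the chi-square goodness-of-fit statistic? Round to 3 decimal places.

8.264

Expected counts E_i = n·p_i: 348×0.02 = 6.96, 348×0.07 = 24.36, 348×0.14 = 48.72, 348×0.19 = 66.12, 348×0.19 = 66.12, 348×0.39 = 135.72.
0: (10 − 6.96)²/6.96 = 9.2416/6.96 = 1.3278
1: (14 − 24.36)²/24.36 = 107.3296/24.36 = 4.4060
2: (44 − 48.72)²/48.72 = 22.2784/48.72 = 0.4573
3: (70 − 66.12)²/66.12 = 15.0544/66.12 = 0.2277
4: (77 − 66.12)²/66.12 = 118.3744/66.12 = 1.7903
≥5: (133 − 135.72)²/135.72 = 7.3984/135.72 = 0.0545
Sum = 8.264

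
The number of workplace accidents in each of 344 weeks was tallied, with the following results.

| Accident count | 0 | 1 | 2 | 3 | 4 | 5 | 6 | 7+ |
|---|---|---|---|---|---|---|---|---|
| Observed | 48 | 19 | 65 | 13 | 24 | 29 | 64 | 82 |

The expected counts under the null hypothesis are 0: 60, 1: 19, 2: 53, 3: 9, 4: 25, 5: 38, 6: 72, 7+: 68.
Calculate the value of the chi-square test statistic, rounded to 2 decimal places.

cat         O        E   (O−E)²/E
0          48       60      2.400
1          19       19      0.000
2          65       53      2.717
3          13        9      1.778
4          24       25      0.040
5          29       38      2.132
6          64       72      0.889
7+         82       68      2.882
Sum = 12.84

12.84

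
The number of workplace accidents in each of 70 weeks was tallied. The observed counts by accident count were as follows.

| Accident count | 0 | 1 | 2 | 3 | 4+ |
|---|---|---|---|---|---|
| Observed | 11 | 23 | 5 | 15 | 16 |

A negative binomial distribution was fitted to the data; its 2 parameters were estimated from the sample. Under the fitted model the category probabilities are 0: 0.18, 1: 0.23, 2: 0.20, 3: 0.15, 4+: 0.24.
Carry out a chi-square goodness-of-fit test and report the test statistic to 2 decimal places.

10.91

Expected counts E_i = n·p_i: 70×0.18 = 12.6, 70×0.23 = 16.1, 70×0.20 = 14, 70×0.15 = 10.5, 70×0.24 = 16.8.
cat         O        E   (O−E)²/E
0          11     12.6      0.203
1          23     16.1      2.957
2           5       14      5.786
3          15     10.5      1.929
4+         16     16.8      0.038
Sum = 10.91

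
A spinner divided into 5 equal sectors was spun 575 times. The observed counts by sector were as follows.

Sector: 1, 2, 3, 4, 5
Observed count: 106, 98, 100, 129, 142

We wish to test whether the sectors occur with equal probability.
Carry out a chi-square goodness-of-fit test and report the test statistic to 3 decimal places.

13.217

Under H₀ each category has probability 1/5, so each expected count is 575/5 = 115.
1: (106 − 115)²/115 = 81/115 = 0.7043
2: (98 − 115)²/115 = 289/115 = 2.5130
3: (100 − 115)²/115 = 225/115 = 1.9565
4: (129 − 115)²/115 = 196/115 = 1.7043
5: (142 − 115)²/115 = 729/115 = 6.3391
Sum = 13.217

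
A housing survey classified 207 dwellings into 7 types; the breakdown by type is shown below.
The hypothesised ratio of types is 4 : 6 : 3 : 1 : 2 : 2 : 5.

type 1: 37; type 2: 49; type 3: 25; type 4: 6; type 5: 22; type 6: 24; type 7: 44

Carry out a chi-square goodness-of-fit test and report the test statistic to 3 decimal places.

4.550

Ratio total = 23. Expected counts: 207×4/23 = 36, 207×6/23 = 54, 207×3/23 = 27, 207×1/23 = 9, 207×2/23 = 18, 207×2/23 = 18, 207×5/23 = 45.
type 1: (37 − 36)²/36 = 1/36 = 0.0278
type 2: (49 − 54)²/54 = 25/54 = 0.4630
type 3: (25 − 27)²/27 = 4/27 = 0.1481
type 4: (6 − 9)²/9 = 9/9 = 1.0000
type 5: (22 − 18)²/18 = 16/18 = 0.8889
type 6: (24 − 18)²/18 = 36/18 = 2.0000
type 7: (44 − 45)²/45 = 1/45 = 0.0222
Sum = 4.550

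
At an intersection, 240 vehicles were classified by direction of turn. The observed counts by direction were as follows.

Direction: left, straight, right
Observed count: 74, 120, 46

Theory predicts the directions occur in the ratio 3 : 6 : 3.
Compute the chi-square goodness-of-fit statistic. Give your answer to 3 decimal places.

Ratio total = 12. Expected counts: 240×3/12 = 60, 240×6/12 = 120, 240×3/12 = 60.
left: (74 − 60)²/60 = 196/60 = 3.2667
straight: (120 − 120)²/120 = 0/120 = 0.0000
right: (46 − 60)²/60 = 196/60 = 3.2667
Sum = 6.533

6.533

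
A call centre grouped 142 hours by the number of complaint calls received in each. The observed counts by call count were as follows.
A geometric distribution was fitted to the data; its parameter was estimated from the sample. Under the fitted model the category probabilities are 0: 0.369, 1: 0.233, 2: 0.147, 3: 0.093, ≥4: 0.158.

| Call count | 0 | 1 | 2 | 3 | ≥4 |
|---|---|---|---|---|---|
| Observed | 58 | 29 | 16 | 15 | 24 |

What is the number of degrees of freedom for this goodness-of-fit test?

There are k = 5 categories and 1 parameter estimated from the data, so df = 5 − 1 − 1 = 3.

3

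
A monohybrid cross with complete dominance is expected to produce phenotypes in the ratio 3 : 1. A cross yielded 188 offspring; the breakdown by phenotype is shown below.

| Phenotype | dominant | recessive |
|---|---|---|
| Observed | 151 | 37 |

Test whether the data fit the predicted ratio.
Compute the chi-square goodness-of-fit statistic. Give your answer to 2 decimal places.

2.84

Ratio total = 4. Expected counts: 188×3/4 = 141, 188×1/4 = 47.
χ² = (151−141)²/141 + (37−47)²/47
   = 0.709 + 2.128
Sum = 2.84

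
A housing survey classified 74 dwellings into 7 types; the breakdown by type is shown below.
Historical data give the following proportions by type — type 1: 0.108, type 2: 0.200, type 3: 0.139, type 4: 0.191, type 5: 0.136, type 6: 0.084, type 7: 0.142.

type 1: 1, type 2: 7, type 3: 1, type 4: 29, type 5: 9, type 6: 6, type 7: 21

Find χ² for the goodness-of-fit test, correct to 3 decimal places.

44.843

Expected counts E_i = n·p_i: 74×0.108 = 7.992, 74×0.200 = 14.8, 74×0.139 = 10.286, 74×0.191 = 14.134, 74×0.136 = 10.064, 74×0.084 = 6.216, 74×0.142 = 10.508.
cat         O        E   (O−E)²/E
type 1      1    7.992     6.1171
type 2      7     14.8     4.1108
type 3      1   10.286     8.3832
type 4     29   14.134    15.6359
type 5      9   10.064     0.1125
type 6      6    6.216     0.0075
type 7     21   10.508    10.4760
Sum = 44.843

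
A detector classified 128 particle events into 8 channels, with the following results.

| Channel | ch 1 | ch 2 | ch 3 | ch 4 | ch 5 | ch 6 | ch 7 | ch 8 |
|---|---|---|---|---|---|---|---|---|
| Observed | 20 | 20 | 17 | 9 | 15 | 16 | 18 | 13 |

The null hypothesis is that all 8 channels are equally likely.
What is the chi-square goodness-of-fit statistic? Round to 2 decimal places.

Expected count for each of the 8 categories: 128/8 = 16.
cat         O        E   (O−E)²/E
ch 1       20       16      1.000
ch 2       20       16      1.000
ch 3       17       16      0.063
ch 4        9       16      3.063
ch 5       15       16      0.063
ch 6       16       16      0.000
ch 7       18       16      0.250
ch 8       13       16      0.563
Sum = 6.00

6.00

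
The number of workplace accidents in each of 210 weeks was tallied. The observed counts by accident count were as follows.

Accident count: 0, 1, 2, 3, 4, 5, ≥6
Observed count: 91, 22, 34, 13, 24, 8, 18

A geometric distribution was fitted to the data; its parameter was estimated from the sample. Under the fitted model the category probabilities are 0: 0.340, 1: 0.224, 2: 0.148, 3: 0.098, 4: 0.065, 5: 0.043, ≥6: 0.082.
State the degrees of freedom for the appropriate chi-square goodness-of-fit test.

5

There are k = 7 categories and 1 parameter estimated from the data, so df = 7 − 1 − 1 = 5.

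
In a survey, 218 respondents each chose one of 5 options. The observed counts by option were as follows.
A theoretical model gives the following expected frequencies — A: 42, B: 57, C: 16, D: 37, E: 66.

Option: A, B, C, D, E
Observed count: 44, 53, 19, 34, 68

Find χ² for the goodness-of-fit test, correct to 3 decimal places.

χ² = (44−42)²/42 + (53−57)²/57 + (19−16)²/16 + (34−37)²/37 + (68−66)²/66
   = 0.0952 + 0.2807 + 0.5625 + 0.2432 + 0.0606
Sum = 1.242

1.242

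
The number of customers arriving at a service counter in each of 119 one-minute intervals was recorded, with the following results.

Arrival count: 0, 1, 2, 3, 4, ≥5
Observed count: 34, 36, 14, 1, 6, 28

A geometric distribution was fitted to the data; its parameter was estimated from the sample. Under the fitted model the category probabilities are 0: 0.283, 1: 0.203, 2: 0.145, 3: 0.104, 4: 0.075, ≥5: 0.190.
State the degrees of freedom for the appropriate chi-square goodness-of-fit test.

There are k = 6 categories and 1 parameter estimated from the data, so df = 6 − 1 − 1 = 4.

4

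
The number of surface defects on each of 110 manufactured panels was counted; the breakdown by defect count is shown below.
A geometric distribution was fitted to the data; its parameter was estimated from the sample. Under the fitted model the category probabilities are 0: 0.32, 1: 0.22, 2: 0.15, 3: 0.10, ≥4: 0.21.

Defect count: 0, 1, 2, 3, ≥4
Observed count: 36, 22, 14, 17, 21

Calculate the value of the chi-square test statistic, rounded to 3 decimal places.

4.061

Expected counts E_i = n·p_i: 110×0.32 = 35.2, 110×0.22 = 24.2, 110×0.15 = 16.5, 110×0.10 = 11, 110×0.21 = 23.1.
χ² = (36−35.2)²/35.2 + (22−24.2)²/24.2 + (14−16.5)²/16.5 + (17−11)²/11 + (21−23.1)²/23.1
   = 0.0182 + 0.2000 + 0.3788 + 3.2727 + 0.1909
Sum = 4.061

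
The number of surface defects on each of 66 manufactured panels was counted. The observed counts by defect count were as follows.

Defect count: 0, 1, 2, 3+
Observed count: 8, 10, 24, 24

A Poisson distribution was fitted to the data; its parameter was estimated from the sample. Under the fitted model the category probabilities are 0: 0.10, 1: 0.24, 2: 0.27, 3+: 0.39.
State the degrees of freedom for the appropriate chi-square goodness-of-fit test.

2

There are k = 4 categories and 1 parameter estimated from the data, so df = 4 − 1 − 1 = 2.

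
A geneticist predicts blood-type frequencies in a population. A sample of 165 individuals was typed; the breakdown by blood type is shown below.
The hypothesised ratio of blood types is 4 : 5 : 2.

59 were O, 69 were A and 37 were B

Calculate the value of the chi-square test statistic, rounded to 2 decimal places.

2.13

Ratio total = 11. Expected counts: 165×4/11 = 60, 165×5/11 = 75, 165×2/11 = 30.
χ² = (59−60)²/60 + (69−75)²/75 + (37−30)²/30
   = 0.017 + 0.480 + 1.633
Sum = 2.13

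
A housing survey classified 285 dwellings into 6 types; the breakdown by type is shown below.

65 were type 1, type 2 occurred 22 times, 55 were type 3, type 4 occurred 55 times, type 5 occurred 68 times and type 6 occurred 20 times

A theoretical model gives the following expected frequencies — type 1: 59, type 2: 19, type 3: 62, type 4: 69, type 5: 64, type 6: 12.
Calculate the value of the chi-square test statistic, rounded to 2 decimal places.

χ² = (65−59)²/59 + (22−19)²/19 + (55−62)²/62 + (55−69)²/69 + (68−64)²/64 + (20−12)²/12
   = 0.610 + 0.474 + 0.790 + 2.841 + 0.250 + 5.333
Sum = 10.30

10.30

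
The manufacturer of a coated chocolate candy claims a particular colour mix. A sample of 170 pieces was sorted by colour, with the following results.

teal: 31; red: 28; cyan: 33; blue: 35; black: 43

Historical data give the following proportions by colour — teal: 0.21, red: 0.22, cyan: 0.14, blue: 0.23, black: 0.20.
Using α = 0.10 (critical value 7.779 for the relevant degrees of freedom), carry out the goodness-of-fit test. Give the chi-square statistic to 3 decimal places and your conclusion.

Expected counts E_i = n·p_i: 170×0.21 = 35.7, 170×0.22 = 37.4, 170×0.14 = 23.8, 170×0.23 = 39.1, 170×0.20 = 34.
χ² = (31−35.7)²/35.7 + (28−37.4)²/37.4 + (33−23.8)²/23.8 + (35−39.1)²/39.1 + (43−34)²/34
   = 0.6188 + 2.3626 + 3.5563 + 0.4299 + 2.3824
Sum = 9.350
df = 4. Since 9.350 > 7.779, we reject H₀.

9.350; reject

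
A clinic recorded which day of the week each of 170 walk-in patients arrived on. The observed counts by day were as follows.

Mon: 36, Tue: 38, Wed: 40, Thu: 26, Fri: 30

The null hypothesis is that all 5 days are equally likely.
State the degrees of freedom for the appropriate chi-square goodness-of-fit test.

There are k = 5 categories and no parameters were estimated from the data, so df = 5 − 1 = 4.

4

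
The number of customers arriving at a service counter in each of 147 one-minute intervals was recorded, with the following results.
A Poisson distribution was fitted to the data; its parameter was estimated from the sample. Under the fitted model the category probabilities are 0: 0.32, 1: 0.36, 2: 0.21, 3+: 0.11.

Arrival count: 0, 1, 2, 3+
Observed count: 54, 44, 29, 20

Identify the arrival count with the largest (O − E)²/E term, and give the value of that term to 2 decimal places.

Expected counts E_i = n·p_i: 147×0.32 = 47.04, 147×0.36 = 52.92, 147×0.21 = 30.87, 147×0.11 = 16.17.
cat         O        E   (O−E)²/E
0          54    47.04      1.030
1          44    52.92      1.504
2          29    30.87      0.113
3+         20    16.17      0.907
The largest term is for 1: 1.50.

1, 1.50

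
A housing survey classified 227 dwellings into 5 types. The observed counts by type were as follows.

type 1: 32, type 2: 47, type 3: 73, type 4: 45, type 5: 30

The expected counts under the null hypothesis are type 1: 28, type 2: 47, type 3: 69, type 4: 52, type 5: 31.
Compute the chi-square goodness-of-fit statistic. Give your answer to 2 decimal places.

χ² = (32−28)²/28 + (47−47)²/47 + (73−69)²/69 + (45−52)²/52 + (30−31)²/31
   = 0.571 + 0.000 + 0.232 + 0.942 + 0.032
Sum = 1.78

1.78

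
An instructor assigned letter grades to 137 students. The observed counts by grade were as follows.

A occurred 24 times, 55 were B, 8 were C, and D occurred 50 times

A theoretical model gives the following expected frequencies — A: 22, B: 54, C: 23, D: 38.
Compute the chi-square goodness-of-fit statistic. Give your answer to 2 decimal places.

13.77

χ² = (24−22)²/22 + (55−54)²/54 + (8−23)²/23 + (50−38)²/38
   = 0.182 + 0.019 + 9.783 + 3.789
Sum = 13.77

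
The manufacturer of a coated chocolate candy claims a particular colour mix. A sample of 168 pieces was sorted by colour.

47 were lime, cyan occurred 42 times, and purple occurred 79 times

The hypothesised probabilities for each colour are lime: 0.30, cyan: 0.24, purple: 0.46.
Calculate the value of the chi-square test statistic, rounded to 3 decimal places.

0.338

Expected counts E_i = n·p_i: 168×0.30 = 50.4, 168×0.24 = 40.32, 168×0.46 = 77.28.
cat         O        E   (O−E)²/E
lime       47     50.4     0.2294
cyan       42    40.32     0.0700
purple     79    77.28     0.0383
Sum = 0.338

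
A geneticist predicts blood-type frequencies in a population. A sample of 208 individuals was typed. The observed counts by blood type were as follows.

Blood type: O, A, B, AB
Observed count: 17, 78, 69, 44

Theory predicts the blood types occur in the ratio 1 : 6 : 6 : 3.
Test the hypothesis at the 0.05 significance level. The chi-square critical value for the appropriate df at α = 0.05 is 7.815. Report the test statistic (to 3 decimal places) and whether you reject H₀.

Ratio total = 16. Expected counts: 208×1/16 = 13, 208×6/16 = 78, 208×6/16 = 78, 208×3/16 = 39.
cat         O        E   (O−E)²/E
O          17       13     1.2308
A          78       78     0.0000
B          69       78     1.0385
AB         44       39     0.6410
Sum = 2.910
df = 3. Since 2.910 < 7.815, we do not reject H₀.

2.910; do not reject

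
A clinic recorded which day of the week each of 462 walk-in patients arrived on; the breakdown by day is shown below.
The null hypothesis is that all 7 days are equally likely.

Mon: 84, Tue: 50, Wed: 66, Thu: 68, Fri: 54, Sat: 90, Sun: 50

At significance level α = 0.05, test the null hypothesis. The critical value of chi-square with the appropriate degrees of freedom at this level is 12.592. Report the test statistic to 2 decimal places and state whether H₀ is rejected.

23.64; reject

Expected count for each of the 7 categories: 462/7 = 66.
cat         O        E   (O−E)²/E
Mon        84       66      4.909
Tue        50       66      3.879
Wed        66       66      0.000
Thu        68       66      0.061
Fri        54       66      2.182
Sat        90       66      8.727
Sun        50       66      3.879
Sum = 23.64
df = 6. Since 23.64 > 12.592, we reject H₀.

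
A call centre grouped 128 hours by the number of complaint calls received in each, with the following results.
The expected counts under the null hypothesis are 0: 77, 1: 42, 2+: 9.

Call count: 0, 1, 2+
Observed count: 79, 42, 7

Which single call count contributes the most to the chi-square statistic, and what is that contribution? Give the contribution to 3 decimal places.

2+, 0.444

cat         O        E   (O−E)²/E
0          79       77     0.0519
1          42       42     0.0000
2+          7        9     0.4444
The largest term is for 2+: 0.444.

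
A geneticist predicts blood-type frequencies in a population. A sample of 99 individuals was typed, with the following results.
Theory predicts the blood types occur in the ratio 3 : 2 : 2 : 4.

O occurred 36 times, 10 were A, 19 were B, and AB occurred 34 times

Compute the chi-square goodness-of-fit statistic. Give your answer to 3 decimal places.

6.722

Ratio total = 11. Expected counts: 99×3/11 = 27, 99×2/11 = 18, 99×2/11 = 18, 99×4/11 = 36.
O: (36 − 27)²/27 = 81/27 = 3.0000
A: (10 − 18)²/18 = 64/18 = 3.5556
B: (19 − 18)²/18 = 1/18 = 0.0556
AB: (34 − 36)²/36 = 4/36 = 0.1111
Sum = 6.722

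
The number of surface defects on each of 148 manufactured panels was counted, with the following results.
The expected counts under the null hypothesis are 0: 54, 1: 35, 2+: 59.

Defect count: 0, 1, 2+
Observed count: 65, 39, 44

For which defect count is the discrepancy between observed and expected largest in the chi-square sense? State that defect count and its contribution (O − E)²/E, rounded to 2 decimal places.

2+, 3.81

χ² = (65−54)²/54 + (39−35)²/35 + (44−59)²/59
   = 2.241 + 0.457 + 3.814
The largest term is for 2+: 3.81.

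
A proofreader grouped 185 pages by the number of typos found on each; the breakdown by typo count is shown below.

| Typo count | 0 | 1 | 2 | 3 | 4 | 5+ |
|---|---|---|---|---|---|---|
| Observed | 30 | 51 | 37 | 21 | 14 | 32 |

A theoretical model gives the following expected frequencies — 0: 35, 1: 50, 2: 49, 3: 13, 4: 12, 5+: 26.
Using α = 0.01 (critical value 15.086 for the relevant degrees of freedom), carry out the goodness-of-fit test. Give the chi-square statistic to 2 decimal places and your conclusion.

χ² = (30−35)²/35 + (51−50)²/50 + (37−49)²/49 + (21−13)²/13 + (14−12)²/12 + (32−26)²/26
   = 0.714 + 0.020 + 2.939 + 4.923 + 0.333 + 1.385
Sum = 10.31
df = 5. Since 10.31 < 15.086, we do not reject H₀.

10.31; do not reject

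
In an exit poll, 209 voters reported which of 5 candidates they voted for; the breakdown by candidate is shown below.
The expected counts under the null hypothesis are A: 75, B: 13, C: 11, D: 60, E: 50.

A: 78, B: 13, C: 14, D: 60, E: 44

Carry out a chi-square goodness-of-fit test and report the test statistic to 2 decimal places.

cat         O        E   (O−E)²/E
A          78       75      0.120
B          13       13      0.000
C          14       11      0.818
D          60       60      0.000
E          44       50      0.720
Sum = 1.66

1.66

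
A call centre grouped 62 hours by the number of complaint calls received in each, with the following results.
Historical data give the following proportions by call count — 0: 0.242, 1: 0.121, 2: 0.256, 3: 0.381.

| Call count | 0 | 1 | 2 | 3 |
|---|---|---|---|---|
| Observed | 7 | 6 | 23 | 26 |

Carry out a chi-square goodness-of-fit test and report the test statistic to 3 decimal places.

Expected counts E_i = n·p_i: 62×0.242 = 15.004, 62×0.121 = 7.502, 62×0.256 = 15.872, 62×0.381 = 23.622.
cat         O        E   (O−E)²/E
0           7   15.004     4.2698
1           6    7.502     0.3007
2          23   15.872     3.2011
3          26   23.622     0.2394
Sum = 8.011

8.011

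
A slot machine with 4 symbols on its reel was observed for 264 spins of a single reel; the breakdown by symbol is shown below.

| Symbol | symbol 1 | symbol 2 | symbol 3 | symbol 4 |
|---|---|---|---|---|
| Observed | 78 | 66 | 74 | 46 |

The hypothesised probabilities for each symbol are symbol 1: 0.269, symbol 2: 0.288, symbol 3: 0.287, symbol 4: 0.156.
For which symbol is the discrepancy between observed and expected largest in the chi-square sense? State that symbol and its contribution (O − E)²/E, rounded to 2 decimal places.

symbol 2, 1.32

Expected counts E_i = n·p_i: 264×0.269 = 71.016, 264×0.288 = 76.032, 264×0.287 = 75.768, 264×0.156 = 41.184.
symbol 1: (78 − 71.016)²/71.016 = 48.776256/71.016 = 0.687
symbol 2: (66 − 76.032)²/76.032 = 100.641024/76.032 = 1.324
symbol 3: (74 − 75.768)²/75.768 = 3.125824/75.768 = 0.041
symbol 4: (46 − 41.184)²/41.184 = 23.193856/41.184 = 0.563
The largest term is for symbol 2: 1.32.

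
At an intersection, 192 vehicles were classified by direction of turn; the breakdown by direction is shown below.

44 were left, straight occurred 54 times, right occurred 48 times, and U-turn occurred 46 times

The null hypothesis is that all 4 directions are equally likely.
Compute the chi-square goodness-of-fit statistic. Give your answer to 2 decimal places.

1.17

Expected count for each of the 4 categories: 192/4 = 48.
left: (44 − 48)²/48 = 16/48 = 0.333
straight: (54 − 48)²/48 = 36/48 = 0.750
right: (48 − 48)²/48 = 0/48 = 0.000
U-turn: (46 − 48)²/48 = 4/48 = 0.083
Sum = 1.17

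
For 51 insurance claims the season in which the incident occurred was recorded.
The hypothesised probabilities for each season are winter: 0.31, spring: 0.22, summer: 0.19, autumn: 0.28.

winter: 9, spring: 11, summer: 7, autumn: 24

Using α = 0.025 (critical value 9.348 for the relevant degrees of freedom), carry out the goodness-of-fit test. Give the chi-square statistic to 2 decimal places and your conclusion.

10.30; reject

Expected counts E_i = n·p_i: 51×0.31 = 15.81, 51×0.22 = 11.22, 51×0.19 = 9.69, 51×0.28 = 14.28.
winter: (9 − 15.81)²/15.81 = 46.3761/15.81 = 2.933
spring: (11 − 11.22)²/11.22 = 0.0484/11.22 = 0.004
summer: (7 − 9.69)²/9.69 = 7.2361/9.69 = 0.747
autumn: (24 − 14.28)²/14.28 = 94.4784/14.28 = 6.616
Sum = 10.30
df = 3. Since 10.30 > 9.348, we reject H₀.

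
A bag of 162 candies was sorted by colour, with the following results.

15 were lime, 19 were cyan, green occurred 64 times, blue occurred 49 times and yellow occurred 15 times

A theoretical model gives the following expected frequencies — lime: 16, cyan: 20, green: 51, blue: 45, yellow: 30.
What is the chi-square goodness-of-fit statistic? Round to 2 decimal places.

lime: (15 − 16)²/16 = 1/16 = 0.063
cyan: (19 − 20)²/20 = 1/20 = 0.050
green: (64 − 51)²/51 = 169/51 = 3.314
blue: (49 − 45)²/45 = 16/45 = 0.356
yellow: (15 − 30)²/30 = 225/30 = 7.500
Sum = 11.28

11.28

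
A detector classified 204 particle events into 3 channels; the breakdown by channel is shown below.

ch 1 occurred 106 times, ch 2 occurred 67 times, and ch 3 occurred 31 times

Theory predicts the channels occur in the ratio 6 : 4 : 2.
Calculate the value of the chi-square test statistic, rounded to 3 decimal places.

0.436

Ratio total = 12. Expected counts: 204×6/12 = 102, 204×4/12 = 68, 204×2/12 = 34.
ch 1: (106 − 102)²/102 = 16/102 = 0.1569
ch 2: (67 − 68)²/68 = 1/68 = 0.0147
ch 3: (31 − 34)²/34 = 9/34 = 0.2647
Sum = 0.436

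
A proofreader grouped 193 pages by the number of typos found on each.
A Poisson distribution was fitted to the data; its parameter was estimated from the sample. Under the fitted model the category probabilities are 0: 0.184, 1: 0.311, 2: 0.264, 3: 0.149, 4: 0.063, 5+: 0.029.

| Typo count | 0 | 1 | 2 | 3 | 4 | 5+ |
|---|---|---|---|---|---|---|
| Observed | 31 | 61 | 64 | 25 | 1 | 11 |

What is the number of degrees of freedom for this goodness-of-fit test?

4

There are k = 6 categories and 1 parameter estimated from the data, so df = 6 − 1 − 1 = 4.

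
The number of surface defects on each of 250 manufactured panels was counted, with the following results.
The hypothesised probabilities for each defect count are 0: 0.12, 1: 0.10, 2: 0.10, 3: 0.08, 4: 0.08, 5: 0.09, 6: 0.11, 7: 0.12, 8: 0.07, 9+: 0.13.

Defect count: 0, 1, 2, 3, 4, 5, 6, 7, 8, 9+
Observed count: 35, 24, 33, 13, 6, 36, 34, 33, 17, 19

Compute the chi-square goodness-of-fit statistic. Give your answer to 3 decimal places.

Expected counts E_i = n·p_i: 250×0.12 = 30, 250×0.10 = 25, 250×0.10 = 25, 250×0.08 = 20, 250×0.08 = 20, 250×0.09 = 22.5, 250×0.11 = 27.5, 250×0.12 = 30, 250×0.07 = 17.5, 250×0.13 = 32.5.
cat         O        E   (O−E)²/E
0          35       30     0.8333
1          24       25     0.0400
2          33       25     2.5600
3          13       20     2.4500
4           6       20     9.8000
5          36     22.5     8.1000
6          34     27.5     1.5364
7          33       30     0.3000
8          17     17.5     0.0143
9+         19     32.5     5.6077
Sum = 31.242

31.242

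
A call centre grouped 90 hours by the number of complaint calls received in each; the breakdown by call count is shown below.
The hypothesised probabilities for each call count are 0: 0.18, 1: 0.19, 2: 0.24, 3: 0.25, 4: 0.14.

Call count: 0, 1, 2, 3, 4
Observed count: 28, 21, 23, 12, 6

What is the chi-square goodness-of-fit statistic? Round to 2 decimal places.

17.93

Expected counts E_i = n·p_i: 90×0.18 = 16.2, 90×0.19 = 17.1, 90×0.24 = 21.6, 90×0.25 = 22.5, 90×0.14 = 12.6.
χ² = (28−16.2)²/16.2 + (21−17.1)²/17.1 + (23−21.6)²/21.6 + (12−22.5)²/22.5 + (6−12.6)²/12.6
   = 8.595 + 0.889 + 0.091 + 4.900 + 3.457
Sum = 17.93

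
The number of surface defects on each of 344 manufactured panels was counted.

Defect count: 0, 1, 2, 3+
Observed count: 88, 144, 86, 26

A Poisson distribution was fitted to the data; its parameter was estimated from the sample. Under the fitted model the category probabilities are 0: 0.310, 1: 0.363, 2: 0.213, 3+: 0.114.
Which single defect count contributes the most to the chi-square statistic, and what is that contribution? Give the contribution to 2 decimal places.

3+, 4.45

Expected counts E_i = n·p_i: 344×0.310 = 106.64, 344×0.363 = 124.872, 344×0.213 = 73.272, 344×0.114 = 39.216.
cat         O        E   (O−E)²/E
0          88   106.64      3.258
1         144  124.872      2.930
2          86   73.272      2.211
3+         26   39.216      4.454
The largest term is for 3+: 4.45.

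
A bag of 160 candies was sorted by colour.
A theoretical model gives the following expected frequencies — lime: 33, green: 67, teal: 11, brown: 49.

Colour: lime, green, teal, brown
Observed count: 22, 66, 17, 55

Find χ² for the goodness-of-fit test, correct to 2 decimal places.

7.69

χ² = (22−33)²/33 + (66−67)²/67 + (17−11)²/11 + (55−49)²/49
   = 3.667 + 0.015 + 3.273 + 0.735
Sum = 7.69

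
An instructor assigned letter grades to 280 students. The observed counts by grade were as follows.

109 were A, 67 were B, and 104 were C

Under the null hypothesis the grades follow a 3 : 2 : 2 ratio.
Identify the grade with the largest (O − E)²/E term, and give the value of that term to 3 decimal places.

C, 7.200

Ratio total = 7. Expected counts: 280×3/7 = 120, 280×2/7 = 80, 280×2/7 = 80.
A: (109 − 120)²/120 = 121/120 = 1.0083
B: (67 − 80)²/80 = 169/80 = 2.1125
C: (104 − 80)²/80 = 576/80 = 7.2000
The largest term is for C: 7.200.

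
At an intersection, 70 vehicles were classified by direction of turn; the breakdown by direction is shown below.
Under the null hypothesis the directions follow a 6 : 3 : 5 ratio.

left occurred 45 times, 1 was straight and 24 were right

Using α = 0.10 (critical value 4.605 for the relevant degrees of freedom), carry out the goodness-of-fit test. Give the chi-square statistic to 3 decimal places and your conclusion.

Ratio total = 14. Expected counts: 70×6/14 = 30, 70×3/14 = 15, 70×5/14 = 25.
χ² = (45−30)²/30 + (1−15)²/15 + (24−25)²/25
   = 7.5000 + 13.0667 + 0.0400
Sum = 20.607
df = 2. Since 20.607 > 4.605, we reject H₀.

20.607; reject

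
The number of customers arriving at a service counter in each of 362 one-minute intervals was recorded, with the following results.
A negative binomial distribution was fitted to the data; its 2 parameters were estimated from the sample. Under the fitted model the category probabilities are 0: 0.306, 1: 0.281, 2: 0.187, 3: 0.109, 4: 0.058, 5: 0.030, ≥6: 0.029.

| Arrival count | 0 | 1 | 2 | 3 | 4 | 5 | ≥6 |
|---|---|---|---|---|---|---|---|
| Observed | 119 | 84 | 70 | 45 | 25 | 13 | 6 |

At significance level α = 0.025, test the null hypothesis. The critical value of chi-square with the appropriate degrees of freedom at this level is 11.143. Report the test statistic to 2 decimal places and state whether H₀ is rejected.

Expected counts E_i = n·p_i: 362×0.306 = 110.772, 362×0.281 = 101.722, 362×0.187 = 67.694, 362×0.109 = 39.458, 362×0.058 = 20.996, 362×0.030 = 10.86, 362×0.029 = 10.498.
χ² = (119−110.772)²/110.772 + (84−101.722)²/101.722 + (70−67.694)²/67.694 + (45−39.458)²/39.458 + (25−20.996)²/20.996 + (13−10.86)²/10.86 + (6−10.498)²/10.498
   = 0.611 + 3.088 + 0.079 + 0.778 + 0.764 + 0.422 + 1.927
Sum = 7.67
df = 4. Since 7.67 < 11.143, we do not reject H₀.

7.67; do not reject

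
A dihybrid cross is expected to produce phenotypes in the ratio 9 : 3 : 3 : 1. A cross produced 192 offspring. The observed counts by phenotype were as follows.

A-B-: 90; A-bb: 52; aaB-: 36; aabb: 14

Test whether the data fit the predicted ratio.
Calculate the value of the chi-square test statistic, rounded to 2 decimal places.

Ratio total = 16. Expected counts: 192×9/16 = 108, 192×3/16 = 36, 192×3/16 = 36, 192×1/16 = 12.
cat         O        E   (O−E)²/E
A-B-       90      108      3.000
A-bb       52       36      7.111
aaB-       36       36      0.000
aabb       14       12      0.333
Sum = 10.44

10.44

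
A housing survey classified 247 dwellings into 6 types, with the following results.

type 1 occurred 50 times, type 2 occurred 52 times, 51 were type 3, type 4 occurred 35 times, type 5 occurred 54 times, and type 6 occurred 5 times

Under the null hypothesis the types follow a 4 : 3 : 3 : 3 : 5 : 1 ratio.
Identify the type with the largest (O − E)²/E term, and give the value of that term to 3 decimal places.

type 6, 4.923

Ratio total = 19. Expected counts: 247×4/19 = 52, 247×3/19 = 39, 247×3/19 = 39, 247×3/19 = 39, 247×5/19 = 65, 247×1/19 = 13.
cat         O        E   (O−E)²/E
type 1     50       52     0.0769
type 2     52       39     4.3333
type 3     51       39     3.6923
type 4     35       39     0.4103
type 5     54       65     1.8615
type 6      5       13     4.9231
The largest term is for type 6: 4.923.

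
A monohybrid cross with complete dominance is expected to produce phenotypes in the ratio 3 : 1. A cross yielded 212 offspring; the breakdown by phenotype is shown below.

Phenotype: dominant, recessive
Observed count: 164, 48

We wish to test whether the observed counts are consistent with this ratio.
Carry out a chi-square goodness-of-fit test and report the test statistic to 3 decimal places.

Ratio total = 4. Expected counts: 212×3/4 = 159, 212×1/4 = 53.
cat            O        E   (O−E)²/E
dominant     164      159     0.1572
recessive     48       53     0.4717
Sum = 0.629

0.629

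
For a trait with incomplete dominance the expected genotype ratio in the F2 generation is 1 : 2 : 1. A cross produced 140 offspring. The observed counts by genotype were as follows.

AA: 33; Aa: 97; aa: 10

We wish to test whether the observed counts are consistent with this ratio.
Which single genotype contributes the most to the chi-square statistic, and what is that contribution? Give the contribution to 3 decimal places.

Ratio total = 4. Expected counts: 140×1/4 = 35, 140×2/4 = 70, 140×1/4 = 35.
χ² = (33−35)²/35 + (97−70)²/70 + (10−35)²/35
   = 0.1143 + 10.4143 + 17.8571
The largest term is for aa: 17.857.

aa, 17.857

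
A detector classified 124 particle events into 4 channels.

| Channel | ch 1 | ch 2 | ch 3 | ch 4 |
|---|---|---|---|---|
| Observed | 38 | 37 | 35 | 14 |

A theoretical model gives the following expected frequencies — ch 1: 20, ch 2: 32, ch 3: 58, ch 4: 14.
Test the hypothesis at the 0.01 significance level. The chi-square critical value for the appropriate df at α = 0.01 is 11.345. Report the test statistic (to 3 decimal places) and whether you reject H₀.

cat         O        E   (O−E)²/E
ch 1       38       20    16.2000
ch 2       37       32     0.7813
ch 3       35       58     9.1207
ch 4       14       14     0.0000
Sum = 26.102
df = 3. Since 26.102 > 11.345, we reject H₀.

26.102; reject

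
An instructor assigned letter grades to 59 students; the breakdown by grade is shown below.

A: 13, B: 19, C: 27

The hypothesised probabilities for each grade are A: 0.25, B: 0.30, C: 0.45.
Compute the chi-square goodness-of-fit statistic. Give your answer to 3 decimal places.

0.311

Expected counts E_i = n·p_i: 59×0.25 = 14.75, 59×0.30 = 17.7, 59×0.45 = 26.55.
χ² = (13−14.75)²/14.75 + (19−17.7)²/17.7 + (27−26.55)²/26.55
   = 0.2076 + 0.0955 + 0.0076
Sum = 0.311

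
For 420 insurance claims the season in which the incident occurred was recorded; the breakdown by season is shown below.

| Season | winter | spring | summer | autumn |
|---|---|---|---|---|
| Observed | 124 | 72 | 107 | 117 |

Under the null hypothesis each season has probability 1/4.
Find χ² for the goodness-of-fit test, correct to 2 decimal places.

15.22

Under H₀ each category has probability 1/4, so each expected count is 420/4 = 105.
winter: (124 − 105)²/105 = 361/105 = 3.438
spring: (72 − 105)²/105 = 1089/105 = 10.371
summer: (107 − 105)²/105 = 4/105 = 0.038
autumn: (117 − 105)²/105 = 144/105 = 1.371
Sum = 15.22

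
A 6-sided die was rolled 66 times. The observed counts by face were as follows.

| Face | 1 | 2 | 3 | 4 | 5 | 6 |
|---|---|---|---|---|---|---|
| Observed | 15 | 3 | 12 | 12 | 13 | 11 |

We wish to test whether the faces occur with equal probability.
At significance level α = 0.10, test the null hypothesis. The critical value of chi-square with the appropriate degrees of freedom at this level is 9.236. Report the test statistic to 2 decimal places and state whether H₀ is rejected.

Expected count for each of the 6 categories: 66/6 = 11.
cat         O        E   (O−E)²/E
1          15       11      1.455
2           3       11      5.818
3          12       11      0.091
4          12       11      0.091
5          13       11      0.364
6          11       11      0.000
Sum = 7.82
df = 5. Since 7.82 < 9.236, we do not reject H₀.

7.82; do not reject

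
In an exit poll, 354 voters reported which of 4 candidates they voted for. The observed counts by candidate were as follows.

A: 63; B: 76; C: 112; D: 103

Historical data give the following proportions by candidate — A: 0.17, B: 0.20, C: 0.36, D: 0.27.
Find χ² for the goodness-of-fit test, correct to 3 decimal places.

Expected counts E_i = n·p_i: 354×0.17 = 60.18, 354×0.20 = 70.8, 354×0.36 = 127.44, 354×0.27 = 95.58.
χ² = (63−60.18)²/60.18 + (76−70.8)²/70.8 + (112−127.44)²/127.44 + (103−95.58)²/95.58
   = 0.1321 + 0.3819 + 1.8706 + 0.5760
Sum = 2.961

2.961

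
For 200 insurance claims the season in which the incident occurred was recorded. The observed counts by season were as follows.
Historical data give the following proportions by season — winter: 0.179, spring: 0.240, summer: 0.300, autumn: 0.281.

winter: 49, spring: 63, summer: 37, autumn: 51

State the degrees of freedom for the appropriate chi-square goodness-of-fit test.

3

There are k = 4 categories and no parameters were estimated from the data, so df = 4 − 1 = 3.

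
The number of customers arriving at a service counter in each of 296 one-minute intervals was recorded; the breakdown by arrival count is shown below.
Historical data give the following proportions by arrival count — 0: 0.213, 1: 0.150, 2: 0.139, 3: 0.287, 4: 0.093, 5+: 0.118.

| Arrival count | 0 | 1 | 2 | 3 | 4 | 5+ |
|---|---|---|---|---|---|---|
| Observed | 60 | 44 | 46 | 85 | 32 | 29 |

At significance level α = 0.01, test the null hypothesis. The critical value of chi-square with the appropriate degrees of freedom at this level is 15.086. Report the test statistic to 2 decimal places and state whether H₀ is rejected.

2.46; do not reject

Expected counts E_i = n·p_i: 296×0.213 = 63.048, 296×0.150 = 44.4, 296×0.139 = 41.144, 296×0.287 = 84.952, 296×0.093 = 27.528, 296×0.118 = 34.928.
cat         O        E   (O−E)²/E
0          60   63.048      0.147
1          44     44.4      0.004
2          46   41.144      0.573
3          85   84.952      0.000
4          32   27.528      0.726
5+         29   34.928      1.006
Sum = 2.46
df = 5. Since 2.46 < 15.086, we do not reject H₀.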